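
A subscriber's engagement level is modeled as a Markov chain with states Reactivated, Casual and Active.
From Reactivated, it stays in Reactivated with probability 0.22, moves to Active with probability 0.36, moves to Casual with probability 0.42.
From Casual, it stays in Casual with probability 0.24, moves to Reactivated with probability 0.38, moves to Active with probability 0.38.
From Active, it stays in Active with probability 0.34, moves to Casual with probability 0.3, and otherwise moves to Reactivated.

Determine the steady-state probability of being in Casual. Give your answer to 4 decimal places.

Let the stationary distribution be π with π = πP and π_1 + π_2 + π_3 = 1.
π_1 = 0.22·π_1 + 0.38·π_2 + 0.36·π_3
π_2 = 0.42·π_1 + 0.24·π_2 + 0.3·π_3
Solving with the normalization constraint gives π = (0.3214, 0.3194, 0.3592).
So the stationary probability of Casual is 0.3194.

0.3194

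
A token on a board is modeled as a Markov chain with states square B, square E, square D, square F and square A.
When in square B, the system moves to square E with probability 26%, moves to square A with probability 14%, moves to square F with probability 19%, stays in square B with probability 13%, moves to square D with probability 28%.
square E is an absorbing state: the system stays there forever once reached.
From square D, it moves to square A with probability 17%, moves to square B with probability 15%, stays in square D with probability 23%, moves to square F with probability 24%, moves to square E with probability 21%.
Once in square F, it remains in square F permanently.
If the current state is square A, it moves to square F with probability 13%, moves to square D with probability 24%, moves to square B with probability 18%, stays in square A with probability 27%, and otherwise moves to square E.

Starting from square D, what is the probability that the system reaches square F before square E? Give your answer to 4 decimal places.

Let h(s) be the probability of absorption at square F starting from transient state s. Then h(square F) = 1 and h(square E) = 0. By first-step analysis:
h(square B) = 0.13·h(square B) + 0.26·0 + 0.28·h(square D) + 0.19·1 + 0.14·h(square A)
h(square D) = 0.15·h(square B) + 0.21·0 + 0.23·h(square D) + 0.24·1 + 0.17·h(square A)
h(square A) = 0.18·h(square B) + 0.18·0 + 0.24·h(square D) + 0.13·1 + 0.27·h(square A)
Solving: h(square B) = 0.4524, h(square D) = 0.5001, h(square A) = 0.4540.
Starting from square D, the probability is 0.5001.

0.5001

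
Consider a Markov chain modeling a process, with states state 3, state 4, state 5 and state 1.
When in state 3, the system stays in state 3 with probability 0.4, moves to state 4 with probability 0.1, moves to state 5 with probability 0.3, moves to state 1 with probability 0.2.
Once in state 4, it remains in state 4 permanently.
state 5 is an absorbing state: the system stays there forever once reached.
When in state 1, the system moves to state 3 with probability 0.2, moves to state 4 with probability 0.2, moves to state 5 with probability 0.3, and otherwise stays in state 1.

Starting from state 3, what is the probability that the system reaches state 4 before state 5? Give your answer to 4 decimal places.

0.2895

Let h(s) be the probability of absorption at state 4 starting from transient state s. Then h(state 4) = 1 and h(state 5) = 0. By first-step analysis:
h(state 3) = 0.4·h(state 3) + 0.1·1 + 0.3·0 + 0.2·h(state 1)
h(state 1) = 0.2·h(state 3) + 0.2·1 + 0.3·0 + 0.3·h(state 1)
Solving: h(state 3) = 0.2895, h(state 1) = 0.3684.
Starting from state 3, the probability is 0.2895.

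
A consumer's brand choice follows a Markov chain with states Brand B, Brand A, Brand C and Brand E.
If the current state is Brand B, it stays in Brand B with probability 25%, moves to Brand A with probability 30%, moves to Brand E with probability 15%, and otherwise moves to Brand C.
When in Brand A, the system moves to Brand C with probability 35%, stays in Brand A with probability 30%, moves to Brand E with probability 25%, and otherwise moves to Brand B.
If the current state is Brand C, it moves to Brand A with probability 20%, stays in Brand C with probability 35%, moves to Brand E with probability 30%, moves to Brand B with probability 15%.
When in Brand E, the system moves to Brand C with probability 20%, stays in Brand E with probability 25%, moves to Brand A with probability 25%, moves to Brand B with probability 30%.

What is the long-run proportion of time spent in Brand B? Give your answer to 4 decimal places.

Let the stationary distribution be π with π = πP and π_1 + π_2 + π_3 + π_4 = 1.
π_1 = 0.25·π_1 + 0.1·π_2 + 0.15·π_3 + 0.3·π_4
π_2 = 0.3·π_1 + 0.3·π_2 + 0.2·π_3 + 0.25·π_4
π_3 = 0.3·π_1 + 0.35·π_2 + 0.35·π_3 + 0.2·π_4
Solving with the normalization constraint gives π = (0.1933, 0.2574, 0.3035, 0.2458).
So the stationary probability of Brand B is 0.1933.

0.1933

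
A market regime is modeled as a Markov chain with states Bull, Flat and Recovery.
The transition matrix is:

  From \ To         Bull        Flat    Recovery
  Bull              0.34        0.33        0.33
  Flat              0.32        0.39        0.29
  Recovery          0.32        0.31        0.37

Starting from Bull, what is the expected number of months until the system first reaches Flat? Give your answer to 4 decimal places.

Let t(s) be the expected number of months to first reach Flat from state s, with t(Flat) = 0. Conditioning on the first month:
t(Bull) = 1 + 0.34·t(Bull) + 0.33·t(Recovery)
t(Recovery) = 1 + 0.32·t(Bull) + 0.37·t(Recovery)
Solving: t(Bull) = 3.0948, t(Recovery) = 3.1593.
Expected months from Bull to Flat: 3.0948.

3.0948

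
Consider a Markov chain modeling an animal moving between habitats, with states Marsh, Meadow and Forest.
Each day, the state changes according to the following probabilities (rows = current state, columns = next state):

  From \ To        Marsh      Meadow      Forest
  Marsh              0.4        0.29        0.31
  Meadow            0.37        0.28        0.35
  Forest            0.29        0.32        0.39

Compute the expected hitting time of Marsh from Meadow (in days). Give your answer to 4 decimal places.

Let t(s) be the expected number of days to first reach Marsh from state s, with t(Marsh) = 0. Conditioning on the first day:
t(Meadow) = 1 + 0.28·t(Meadow) + 0.35·t(Forest)
t(Forest) = 1 + 0.32·t(Meadow) + 0.39·t(Forest)
Solving: t(Meadow) = 2.9340, t(Forest) = 3.1785.
Expected days from Meadow to Marsh: 2.9340.

2.9340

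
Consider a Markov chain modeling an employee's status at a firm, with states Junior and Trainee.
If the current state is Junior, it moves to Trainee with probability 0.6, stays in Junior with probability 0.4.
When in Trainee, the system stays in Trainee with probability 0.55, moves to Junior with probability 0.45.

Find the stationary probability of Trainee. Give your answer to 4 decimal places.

Let the stationary distribution be π with π = πP and π_1 + π_2 = 1.
π_1 = 0.4·π_1 + 0.45·π_2
Solving with the normalization constraint gives π = (0.4286, 0.5714).
So the stationary probability of Trainee is 0.5714.

0.5714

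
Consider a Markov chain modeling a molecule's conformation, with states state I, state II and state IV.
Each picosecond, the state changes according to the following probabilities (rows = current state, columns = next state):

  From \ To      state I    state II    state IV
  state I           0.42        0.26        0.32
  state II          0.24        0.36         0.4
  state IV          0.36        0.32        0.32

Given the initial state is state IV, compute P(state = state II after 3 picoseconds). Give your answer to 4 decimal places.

Propagate the distribution vector 3 picoseconds from state IV.
After 0 picoseconds: (0.0000, 0.0000, 1.0000)
After 1 picosecond: (0.3600, 0.3200, 0.3200)
After 2 picoseconds: (0.3432, 0.3112, 0.3456)
After 3 picoseconds: (0.3432, 0.3119, 0.3449)
P(in state II after 3 picoseconds) = 0.3119

0.3119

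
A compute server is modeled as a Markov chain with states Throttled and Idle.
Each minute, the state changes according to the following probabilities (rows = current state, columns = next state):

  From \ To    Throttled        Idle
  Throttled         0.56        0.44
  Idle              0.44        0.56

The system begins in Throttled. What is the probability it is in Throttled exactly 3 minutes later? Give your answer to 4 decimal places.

0.5009

Propagate the distribution vector 3 minutes from Throttled.
After 0 minutes: (1.0000, 0.0000)
After 1 minute: (0.5600, 0.4400)
After 2 minutes: (0.5072, 0.4928)
After 3 minutes: (0.5009, 0.4991)
P(in Throttled after 3 minutes) = 0.5009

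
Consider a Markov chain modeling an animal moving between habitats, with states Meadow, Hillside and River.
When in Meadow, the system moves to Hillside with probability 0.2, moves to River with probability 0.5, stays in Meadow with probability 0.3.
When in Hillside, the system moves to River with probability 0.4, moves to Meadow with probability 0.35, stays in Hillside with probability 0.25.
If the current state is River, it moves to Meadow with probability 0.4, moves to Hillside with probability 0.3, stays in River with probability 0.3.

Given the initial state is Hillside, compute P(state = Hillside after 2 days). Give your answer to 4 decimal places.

0.2525

Sum over the intermediate state after 1 day:
P = P(Hillside→Meadow)·P(Meadow→Hillside) + P(Hillside→Hillside)·P(Hillside→Hillside) + P(Hillside→River)·P(River→Hillside)
  = 0.35×0.2 + 0.25×0.25 + 0.4×0.3
  = 0.0700 + 0.0625 + 0.1200 = 0.2525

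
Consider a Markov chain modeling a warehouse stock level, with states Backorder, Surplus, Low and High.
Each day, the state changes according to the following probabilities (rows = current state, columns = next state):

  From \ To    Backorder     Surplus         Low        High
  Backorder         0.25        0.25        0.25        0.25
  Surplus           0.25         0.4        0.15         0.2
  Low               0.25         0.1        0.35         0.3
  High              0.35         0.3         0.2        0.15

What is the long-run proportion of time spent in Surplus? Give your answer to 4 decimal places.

0.2658

Let the stationary distribution be π with π = πP and π_1 + π_2 + π_3 + π_4 = 1.
π_1 = 0.25·π_1 + 0.25·π_2 + 0.25·π_3 + 0.35·π_4
π_2 = 0.25·π_1 + 0.4·π_2 + 0.1·π_3 + 0.3·π_4
π_3 = 0.25·π_1 + 0.15·π_2 + 0.35·π_3 + 0.2·π_4
Solving with the normalization constraint gives π = (0.2726, 0.2658, 0.2357, 0.2259).
So the stationary probability of Surplus is 0.2658.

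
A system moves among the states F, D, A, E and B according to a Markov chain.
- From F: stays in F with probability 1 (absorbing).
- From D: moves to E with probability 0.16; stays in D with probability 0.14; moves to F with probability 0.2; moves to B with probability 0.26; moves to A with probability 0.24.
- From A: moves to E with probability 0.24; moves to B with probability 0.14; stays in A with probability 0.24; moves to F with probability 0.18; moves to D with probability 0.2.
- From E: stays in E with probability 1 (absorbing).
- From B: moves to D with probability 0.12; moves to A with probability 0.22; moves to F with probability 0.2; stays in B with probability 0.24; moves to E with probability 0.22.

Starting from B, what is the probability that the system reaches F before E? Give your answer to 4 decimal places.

Let h(s) be the probability of absorption at F starting from transient state s. Then h(F) = 1 and h(E) = 0. By first-step analysis:
h(D) = 0.2·1 + 0.14·h(D) + 0.24·h(A) + 0.16·0 + 0.26·h(B)
h(A) = 0.18·1 + 0.2·h(D) + 0.24·h(A) + 0.24·0 + 0.14·h(B)
h(B) = 0.2·1 + 0.12·h(D) + 0.22·h(A) + 0.22·0 + 0.24·h(B)
Solving: h(D) = 0.5036, h(A) = 0.4569, h(B) = 0.4749.
Starting from B, the probability is 0.4749.

0.4749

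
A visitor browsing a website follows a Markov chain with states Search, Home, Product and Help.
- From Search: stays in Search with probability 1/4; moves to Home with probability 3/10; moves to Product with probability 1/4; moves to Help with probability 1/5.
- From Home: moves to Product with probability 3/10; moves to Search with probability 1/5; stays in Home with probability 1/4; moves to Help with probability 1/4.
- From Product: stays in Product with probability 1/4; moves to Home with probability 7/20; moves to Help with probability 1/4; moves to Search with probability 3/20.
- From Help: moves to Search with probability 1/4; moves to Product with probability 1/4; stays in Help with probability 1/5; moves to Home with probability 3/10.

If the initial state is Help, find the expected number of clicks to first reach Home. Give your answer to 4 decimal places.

Let t(s) be the expected number of clicks to first reach Home from state s, with t(Home) = 0. Conditioning on the first click:
t(Search) = 1 + 0.25·t(Search) + 0.25·t(Product) + 0.2·t(Help)
t(Product) = 1 + 0.15·t(Search) + 0.25·t(Product) + 0.25·t(Help)
t(Help) = 1 + 0.25·t(Search) + 0.25·t(Product) + 0.2·t(Help)
Solving: t(Search) = 3.2000, t(Product) = 3.0400, t(Help) = 3.2000.
Expected clicks from Help to Home: 3.2000.

3.2000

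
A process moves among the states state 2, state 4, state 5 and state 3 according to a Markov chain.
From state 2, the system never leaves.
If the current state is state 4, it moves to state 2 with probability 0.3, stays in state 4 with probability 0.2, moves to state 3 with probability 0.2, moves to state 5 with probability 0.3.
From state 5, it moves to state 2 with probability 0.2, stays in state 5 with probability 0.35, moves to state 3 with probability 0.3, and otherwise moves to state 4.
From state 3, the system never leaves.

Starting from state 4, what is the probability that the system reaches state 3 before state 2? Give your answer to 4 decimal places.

0.4632

Let h(s) be the probability of absorption at state 3 starting from transient state s. Then h(state 3) = 1 and h(state 2) = 0. By first-step analysis:
h(state 4) = 0.3·0 + 0.2·h(state 4) + 0.3·h(state 5) + 0.2·1
h(state 5) = 0.2·0 + 0.15·h(state 4) + 0.35·h(state 5) + 0.3·1
Solving: h(state 4) = 0.4632, h(state 5) = 0.5684.
Starting from state 4, the probability is 0.4632.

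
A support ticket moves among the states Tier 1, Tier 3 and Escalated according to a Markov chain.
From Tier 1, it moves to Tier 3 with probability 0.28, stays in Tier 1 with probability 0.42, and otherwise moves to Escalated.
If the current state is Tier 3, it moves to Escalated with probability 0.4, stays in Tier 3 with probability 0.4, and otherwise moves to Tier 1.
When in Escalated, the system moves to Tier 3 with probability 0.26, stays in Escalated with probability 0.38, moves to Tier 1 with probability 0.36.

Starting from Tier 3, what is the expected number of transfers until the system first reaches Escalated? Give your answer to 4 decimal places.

Let t(s) be the expected number of transfers to first reach Escalated from state s, with t(Escalated) = 0. Conditioning on the first transfer:
t(Tier 1) = 1 + 0.42·t(Tier 1) + 0.28·t(Tier 3)
t(Tier 3) = 1 + 0.2·t(Tier 1) + 0.4·t(Tier 3)
Solving: t(Tier 1) = 3.0137, t(Tier 3) = 2.6712.
Expected transfers from Tier 3 to Escalated: 2.6712.

2.6712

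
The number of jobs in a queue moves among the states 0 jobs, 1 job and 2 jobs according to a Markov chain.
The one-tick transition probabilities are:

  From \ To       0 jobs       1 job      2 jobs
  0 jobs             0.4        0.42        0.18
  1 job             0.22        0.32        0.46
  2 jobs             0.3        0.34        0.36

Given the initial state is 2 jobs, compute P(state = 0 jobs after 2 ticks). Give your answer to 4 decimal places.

Sum over the intermediate state after 1 tick:
P = P(2 jobs→0 jobs)·P(0 jobs→0 jobs) + P(2 jobs→1 job)·P(1 job→0 jobs) + P(2 jobs→2 jobs)·P(2 jobs→0 jobs)
  = 0.3×0.4 + 0.34×0.22 + 0.36×0.3
  = 0.1200 + 0.0748 + 0.1080 = 0.3028

0.3028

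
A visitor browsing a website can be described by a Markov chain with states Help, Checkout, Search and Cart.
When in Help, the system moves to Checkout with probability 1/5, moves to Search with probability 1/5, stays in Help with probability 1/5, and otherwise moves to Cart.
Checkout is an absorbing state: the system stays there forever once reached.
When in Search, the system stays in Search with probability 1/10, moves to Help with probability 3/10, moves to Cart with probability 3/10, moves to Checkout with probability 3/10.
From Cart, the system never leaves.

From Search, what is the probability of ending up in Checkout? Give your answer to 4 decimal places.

0.4545

Let h(s) be the probability of absorption at Checkout starting from transient state s. Then h(Checkout) = 1 and h(Cart) = 0. By first-step analysis:
h(Help) = 0.2·h(Help) + 0.2·1 + 0.2·h(Search) + 0.4·0
h(Search) = 0.3·h(Help) + 0.3·1 + 0.1·h(Search) + 0.3·0
Solving: h(Help) = 0.3636, h(Search) = 0.4545.
Starting from Search, the probability is 0.4545.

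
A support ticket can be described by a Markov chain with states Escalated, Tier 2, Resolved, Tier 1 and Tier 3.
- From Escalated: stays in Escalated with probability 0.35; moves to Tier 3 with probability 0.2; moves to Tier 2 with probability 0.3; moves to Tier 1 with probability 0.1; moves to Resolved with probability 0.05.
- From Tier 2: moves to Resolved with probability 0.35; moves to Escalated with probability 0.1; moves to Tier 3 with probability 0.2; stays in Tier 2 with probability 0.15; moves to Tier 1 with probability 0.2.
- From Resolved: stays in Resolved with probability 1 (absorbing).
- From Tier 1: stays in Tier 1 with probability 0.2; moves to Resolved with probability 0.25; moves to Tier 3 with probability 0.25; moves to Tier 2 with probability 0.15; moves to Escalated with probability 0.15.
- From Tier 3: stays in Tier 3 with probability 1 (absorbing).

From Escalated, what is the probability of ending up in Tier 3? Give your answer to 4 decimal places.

0.5789

Let h(s) be the probability of absorption at Tier 3 starting from transient state s. Then h(Tier 3) = 1 and h(Resolved) = 0. By first-step analysis:
h(Escalated) = 0.35·h(Escalated) + 0.3·h(Tier 2) + 0.05·0 + 0.1·h(Tier 1) + 0.2·1
h(Tier 2) = 0.1·h(Escalated) + 0.15·h(Tier 2) + 0.35·0 + 0.2·h(Tier 1) + 0.2·1
h(Tier 1) = 0.15·h(Escalated) + 0.15·h(Tier 2) + 0.25·0 + 0.2·h(Tier 1) + 0.25·1
Solving: h(Escalated) = 0.5789, h(Tier 2) = 0.4211, h(Tier 1) = 0.5000.
Starting from Escalated, the probability is 0.5789.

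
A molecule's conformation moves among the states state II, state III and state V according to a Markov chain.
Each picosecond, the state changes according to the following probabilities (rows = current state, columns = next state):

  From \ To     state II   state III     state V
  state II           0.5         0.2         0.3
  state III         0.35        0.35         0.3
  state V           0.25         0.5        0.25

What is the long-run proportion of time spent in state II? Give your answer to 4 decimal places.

0.3782

Let the stationary distribution be π with π = πP and π_1 + π_2 + π_3 = 1.
π_1 = 0.5·π_1 + 0.35·π_2 + 0.25·π_3
π_2 = 0.2·π_1 + 0.35·π_2 + 0.5·π_3
Solving with the normalization constraint gives π = (0.3782, 0.3361, 0.2857).
So the stationary probability of state II is 0.3782.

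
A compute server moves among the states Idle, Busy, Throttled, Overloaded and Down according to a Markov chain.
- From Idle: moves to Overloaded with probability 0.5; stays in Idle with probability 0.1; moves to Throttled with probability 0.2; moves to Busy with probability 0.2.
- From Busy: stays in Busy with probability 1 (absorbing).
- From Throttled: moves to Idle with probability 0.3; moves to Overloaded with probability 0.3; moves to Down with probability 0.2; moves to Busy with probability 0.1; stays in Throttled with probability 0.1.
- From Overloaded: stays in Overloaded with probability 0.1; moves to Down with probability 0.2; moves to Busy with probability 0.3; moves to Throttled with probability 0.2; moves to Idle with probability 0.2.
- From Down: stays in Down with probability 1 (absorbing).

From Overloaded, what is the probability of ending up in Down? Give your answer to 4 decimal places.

0.3967

Let h(s) be the probability of absorption at Down starting from transient state s. Then h(Down) = 1 and h(Busy) = 0. By first-step analysis:
h(Idle) = 0.1·h(Idle) + 0.2·0 + 0.2·h(Throttled) + 0.5·h(Overloaded)
h(Throttled) = 0.3·h(Idle) + 0.1·0 + 0.1·h(Throttled) + 0.3·h(Overloaded) + 0.2·1
h(Overloaded) = 0.2·h(Idle) + 0.3·0 + 0.2·h(Throttled) + 0.1·h(Overloaded) + 0.2·1
Solving: h(Idle) = 0.3231, h(Throttled) = 0.4622, h(Overloaded) = 0.3967.
Starting from Overloaded, the probability is 0.3967.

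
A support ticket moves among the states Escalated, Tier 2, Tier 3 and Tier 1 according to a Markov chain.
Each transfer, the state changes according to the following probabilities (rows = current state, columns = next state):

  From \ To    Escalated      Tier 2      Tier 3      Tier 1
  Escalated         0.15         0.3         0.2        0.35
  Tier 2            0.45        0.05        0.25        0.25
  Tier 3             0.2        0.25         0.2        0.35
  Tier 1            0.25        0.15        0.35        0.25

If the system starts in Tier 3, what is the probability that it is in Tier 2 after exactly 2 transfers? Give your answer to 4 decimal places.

0.1750

Propagate the distribution vector 2 transfers from Tier 3.
After 0 transfers: (0.0000, 0.0000, 1.0000, 0.0000)
After 1 transfer: (0.2000, 0.2500, 0.2000, 0.3500)
After 2 transfers: (0.2700, 0.1750, 0.2650, 0.2900)
P(in Tier 2 after 2 transfers) = 0.1750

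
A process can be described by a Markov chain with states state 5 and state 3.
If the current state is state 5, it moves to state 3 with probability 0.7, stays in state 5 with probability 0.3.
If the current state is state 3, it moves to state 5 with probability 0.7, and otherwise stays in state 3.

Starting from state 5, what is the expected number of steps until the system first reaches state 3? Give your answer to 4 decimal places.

Let t(s) be the expected number of steps to first reach state 3 from state s, with t(state 3) = 0. Conditioning on the first step:
t(state 5) = 1 + 0.3·t(state 5)
Solving: t(state 5) = 1.4286.
Expected steps from state 5 to state 3: 1.4286.

1.4286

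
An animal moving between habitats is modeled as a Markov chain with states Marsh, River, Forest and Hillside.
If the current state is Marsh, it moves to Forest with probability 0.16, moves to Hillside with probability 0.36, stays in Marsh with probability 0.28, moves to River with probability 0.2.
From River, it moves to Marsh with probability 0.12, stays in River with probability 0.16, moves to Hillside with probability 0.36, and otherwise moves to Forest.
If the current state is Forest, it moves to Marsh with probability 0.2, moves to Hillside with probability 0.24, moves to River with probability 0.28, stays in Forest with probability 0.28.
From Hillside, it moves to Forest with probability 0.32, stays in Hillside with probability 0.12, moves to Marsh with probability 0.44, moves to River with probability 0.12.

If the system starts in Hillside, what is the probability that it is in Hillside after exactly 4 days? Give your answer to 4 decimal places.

0.2641

Propagate the distribution vector 4 days from Hillside.
After 0 days: (0.0000, 0.0000, 0.0000, 1.0000)
After 1 day: (0.4400, 0.1200, 0.3200, 0.1200)
After 2 days: (0.2544, 0.2112, 0.2416, 0.2928)
After 3 days: (0.2737, 0.1875, 0.2781, 0.2607)
After 4 days: (0.2695, 0.1939, 0.2726, 0.2641)
P(in Hillside after 4 days) = 0.2641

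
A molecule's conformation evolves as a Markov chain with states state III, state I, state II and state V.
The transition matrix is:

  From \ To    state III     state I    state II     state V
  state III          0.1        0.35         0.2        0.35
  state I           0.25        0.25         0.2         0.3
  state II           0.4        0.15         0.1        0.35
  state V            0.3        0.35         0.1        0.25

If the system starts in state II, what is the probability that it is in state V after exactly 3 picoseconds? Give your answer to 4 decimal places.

Propagate the distribution vector 3 picoseconds from state II.
After 0 picoseconds: (0.0000, 0.0000, 1.0000, 0.0000)
After 1 picosecond: (0.4000, 0.1500, 0.1000, 0.3500)
After 2 picoseconds: (0.2225, 0.3150, 0.1550, 0.3075)
After 3 picoseconds: (0.2553, 0.2875, 0.1538, 0.3035)
P(in state V after 3 picoseconds) = 0.3035

0.3035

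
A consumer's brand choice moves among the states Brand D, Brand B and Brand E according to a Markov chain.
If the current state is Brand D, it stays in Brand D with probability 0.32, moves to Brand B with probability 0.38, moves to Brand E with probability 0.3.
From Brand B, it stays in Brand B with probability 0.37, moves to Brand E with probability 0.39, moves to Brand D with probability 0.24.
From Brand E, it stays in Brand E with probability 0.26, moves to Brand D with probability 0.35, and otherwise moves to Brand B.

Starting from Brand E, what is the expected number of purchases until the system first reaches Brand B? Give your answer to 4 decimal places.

2.5866

Let t(s) be the expected number of purchases to first reach Brand B from state s, with t(Brand B) = 0. Conditioning on the first purchase:
t(Brand D) = 1 + 0.32·t(Brand D) + 0.3·t(Brand E)
t(Brand E) = 1 + 0.35·t(Brand D) + 0.26·t(Brand E)
Solving: t(Brand D) = 2.6118, t(Brand E) = 2.5866.
Expected purchases from Brand E to Brand B: 2.5866.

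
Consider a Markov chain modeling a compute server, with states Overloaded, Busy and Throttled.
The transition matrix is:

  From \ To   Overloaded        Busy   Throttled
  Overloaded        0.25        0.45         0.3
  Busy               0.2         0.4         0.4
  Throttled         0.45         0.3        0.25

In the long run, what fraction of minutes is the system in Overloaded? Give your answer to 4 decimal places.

Let the stationary distribution be π with π = πP and π_1 + π_2 + π_3 = 1.
π_1 = 0.25·π_1 + 0.2·π_2 + 0.45·π_3
π_2 = 0.45·π_1 + 0.4·π_2 + 0.3·π_3
Solving with the normalization constraint gives π = (0.2953, 0.3826, 0.3221).
So the stationary probability of Overloaded is 0.2953.

0.2953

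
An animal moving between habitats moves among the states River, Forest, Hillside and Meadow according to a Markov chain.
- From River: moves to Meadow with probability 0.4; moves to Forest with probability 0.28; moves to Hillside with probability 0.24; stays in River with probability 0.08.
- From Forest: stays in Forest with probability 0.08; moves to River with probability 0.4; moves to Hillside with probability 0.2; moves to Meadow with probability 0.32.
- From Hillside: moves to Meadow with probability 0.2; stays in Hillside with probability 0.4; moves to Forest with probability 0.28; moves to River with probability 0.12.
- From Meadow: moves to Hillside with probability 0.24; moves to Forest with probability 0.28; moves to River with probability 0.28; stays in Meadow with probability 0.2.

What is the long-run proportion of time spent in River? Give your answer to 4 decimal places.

Let the stationary distribution be π with π = πP and π_1 + π_2 + π_3 + π_4 = 1.
π_1 = 0.08·π_1 + 0.4·π_2 + 0.12·π_3 + 0.28·π_4
π_2 = 0.28·π_1 + 0.08·π_2 + 0.28·π_3 + 0.28·π_4
π_3 = 0.24·π_1 + 0.2·π_2 + 0.4·π_3 + 0.24·π_4
Solving with the normalization constraint gives π = (0.2201, 0.2333, 0.2746, 0.2720).
So the stationary probability of River is 0.2201.

0.2201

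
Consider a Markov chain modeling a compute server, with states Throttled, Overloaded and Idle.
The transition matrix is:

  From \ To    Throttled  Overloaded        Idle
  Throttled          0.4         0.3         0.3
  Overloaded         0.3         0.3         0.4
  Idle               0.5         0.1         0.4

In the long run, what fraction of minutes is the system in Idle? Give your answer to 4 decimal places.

Let the stationary distribution be π with π = πP and π_1 + π_2 + π_3 = 1.
π_1 = 0.4·π_1 + 0.3·π_2 + 0.5·π_3
π_2 = 0.3·π_1 + 0.3·π_2 + 0.1·π_3
Solving with the normalization constraint gives π = (0.4130, 0.2283, 0.3587).
So the stationary probability of Idle is 0.3587.

0.3587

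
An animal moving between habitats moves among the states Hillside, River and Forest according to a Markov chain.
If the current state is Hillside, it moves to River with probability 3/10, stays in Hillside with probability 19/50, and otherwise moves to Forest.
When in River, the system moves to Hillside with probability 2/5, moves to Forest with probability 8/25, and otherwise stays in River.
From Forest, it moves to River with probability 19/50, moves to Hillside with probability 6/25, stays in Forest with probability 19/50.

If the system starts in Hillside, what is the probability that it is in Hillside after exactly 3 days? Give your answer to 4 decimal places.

Propagate the distribution vector 3 days from Hillside.
After 0 days: (1.0000, 0.0000, 0.0000)
After 1 day: (0.3800, 0.3000, 0.3200)
After 2 days: (0.3412, 0.3196, 0.3392)
After 3 days: (0.3389, 0.3207, 0.3404)
P(in Hillside after 3 days) = 0.3389

0.3389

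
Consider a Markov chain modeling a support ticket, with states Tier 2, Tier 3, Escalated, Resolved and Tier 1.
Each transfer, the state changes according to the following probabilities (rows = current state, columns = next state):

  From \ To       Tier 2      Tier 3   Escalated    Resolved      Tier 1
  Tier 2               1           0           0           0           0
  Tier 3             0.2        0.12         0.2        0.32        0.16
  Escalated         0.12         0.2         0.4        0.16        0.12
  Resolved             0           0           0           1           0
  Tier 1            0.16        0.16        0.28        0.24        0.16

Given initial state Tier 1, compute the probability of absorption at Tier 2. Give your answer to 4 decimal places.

Let h(s) be the probability of absorption at Tier 2 starting from transient state s. Then h(Tier 2) = 1 and h(Resolved) = 0. By first-step analysis:
h(Tier 3) = 0.2·1 + 0.12·h(Tier 3) + 0.2·h(Escalated) + 0.32·0 + 0.16·h(Tier 1)
h(Escalated) = 0.12·1 + 0.2·h(Tier 3) + 0.4·h(Escalated) + 0.16·0 + 0.12·h(Tier 1)
h(Tier 1) = 0.16·1 + 0.16·h(Tier 3) + 0.28·h(Escalated) + 0.24·0 + 0.16·h(Tier 1)
Solving: h(Tier 3) = 0.3941, h(Escalated) = 0.4120, h(Tier 1) = 0.4029.
Starting from Tier 1, the probability is 0.4029.

0.4029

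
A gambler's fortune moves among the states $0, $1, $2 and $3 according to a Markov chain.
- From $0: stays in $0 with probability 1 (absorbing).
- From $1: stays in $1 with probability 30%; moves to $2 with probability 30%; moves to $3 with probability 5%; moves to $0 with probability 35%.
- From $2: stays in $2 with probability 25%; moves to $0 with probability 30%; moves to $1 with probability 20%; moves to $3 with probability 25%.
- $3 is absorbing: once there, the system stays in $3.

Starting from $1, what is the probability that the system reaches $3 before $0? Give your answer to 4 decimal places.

0.2419

Let h(s) be the probability of absorption at $3 starting from transient state s. Then h($3) = 1 and h($0) = 0. By first-step analysis:
h($1) = 0.35·0 + 0.3·h($1) + 0.3·h($2) + 0.05·1
h($2) = 0.3·0 + 0.2·h($1) + 0.25·h($2) + 0.25·1
Solving: h($1) = 0.2419, h($2) = 0.3978.
Starting from $1, the probability is 0.2419.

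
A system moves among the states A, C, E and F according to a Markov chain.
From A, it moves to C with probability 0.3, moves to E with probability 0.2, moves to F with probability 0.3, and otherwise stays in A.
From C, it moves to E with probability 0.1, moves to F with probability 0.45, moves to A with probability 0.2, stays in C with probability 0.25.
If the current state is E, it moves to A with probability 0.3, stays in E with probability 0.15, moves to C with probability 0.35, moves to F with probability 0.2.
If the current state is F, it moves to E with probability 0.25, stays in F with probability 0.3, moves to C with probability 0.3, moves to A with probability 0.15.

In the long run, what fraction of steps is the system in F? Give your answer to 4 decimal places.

Let the stationary distribution be π with π = πP and π_1 + π_2 + π_3 + π_4 = 1.
π_1 = 0.2·π_1 + 0.2·π_2 + 0.3·π_3 + 0.15·π_4
π_2 = 0.3·π_1 + 0.25·π_2 + 0.35·π_3 + 0.3·π_4
π_3 = 0.2·π_1 + 0.1·π_2 + 0.15·π_3 + 0.25·π_4
Solving with the normalization constraint gives π = (0.2015, 0.2942, 0.1780, 0.3263).
So the stationary probability of F is 0.3263.

0.3263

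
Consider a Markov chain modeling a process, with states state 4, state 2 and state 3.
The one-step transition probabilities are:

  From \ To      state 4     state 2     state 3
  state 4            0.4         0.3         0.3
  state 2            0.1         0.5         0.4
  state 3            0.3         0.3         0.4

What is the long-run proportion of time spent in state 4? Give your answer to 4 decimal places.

Let the stationary distribution be π with π = πP and π_1 + π_2 + π_3 = 1.
π_1 = 0.4·π_1 + 0.1·π_2 + 0.3·π_3
π_2 = 0.3·π_1 + 0.5·π_2 + 0.3·π_3
Solving with the normalization constraint gives π = (0.2500, 0.3750, 0.3750).
So the stationary probability of state 4 is 0.2500.

0.2500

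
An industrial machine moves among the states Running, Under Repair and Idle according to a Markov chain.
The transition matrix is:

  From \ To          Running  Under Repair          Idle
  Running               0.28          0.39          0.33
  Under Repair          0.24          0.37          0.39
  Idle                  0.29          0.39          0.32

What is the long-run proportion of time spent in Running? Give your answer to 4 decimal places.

0.2682

Let the stationary distribution be π with π = πP and π_1 + π_2 + π_3 = 1.
π_1 = 0.28·π_1 + 0.24·π_2 + 0.29·π_3
π_2 = 0.39·π_1 + 0.37·π_2 + 0.39·π_3
Solving with the normalization constraint gives π = (0.2682, 0.3824, 0.3494).
So the stationary probability of Running is 0.2682.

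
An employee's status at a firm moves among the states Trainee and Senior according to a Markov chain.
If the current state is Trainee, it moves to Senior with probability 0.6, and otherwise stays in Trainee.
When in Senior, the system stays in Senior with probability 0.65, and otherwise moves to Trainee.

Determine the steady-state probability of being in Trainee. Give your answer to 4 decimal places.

Let the stationary distribution be π with π = πP and π_1 + π_2 = 1.
π_1 = 0.4·π_1 + 0.35·π_2
Solving with the normalization constraint gives π = (0.3684, 0.6316).
So the stationary probability of Trainee is 0.3684.

0.3684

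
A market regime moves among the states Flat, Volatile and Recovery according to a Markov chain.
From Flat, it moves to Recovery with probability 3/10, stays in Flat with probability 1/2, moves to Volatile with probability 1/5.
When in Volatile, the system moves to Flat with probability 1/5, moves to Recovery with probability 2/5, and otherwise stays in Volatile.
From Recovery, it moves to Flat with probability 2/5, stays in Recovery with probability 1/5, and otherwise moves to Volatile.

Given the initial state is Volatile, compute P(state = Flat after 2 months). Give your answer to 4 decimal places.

0.3400

Sum over the intermediate state after 1 month:
P = P(Volatile→Flat)·P(Flat→Flat) + P(Volatile→Volatile)·P(Volatile→Flat) + P(Volatile→Recovery)·P(Recovery→Flat)
  = 0.2×0.5 + 0.4×0.2 + 0.4×0.4
  = 0.1000 + 0.0800 + 0.1600 = 0.3400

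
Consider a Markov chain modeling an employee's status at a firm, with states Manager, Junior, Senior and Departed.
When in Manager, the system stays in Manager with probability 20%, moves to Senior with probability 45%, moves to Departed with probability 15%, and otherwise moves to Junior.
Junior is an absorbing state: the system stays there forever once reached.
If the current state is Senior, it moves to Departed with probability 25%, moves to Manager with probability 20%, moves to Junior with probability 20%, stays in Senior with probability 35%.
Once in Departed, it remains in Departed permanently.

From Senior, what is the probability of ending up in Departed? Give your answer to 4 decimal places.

Let h(s) be the probability of absorption at Departed starting from transient state s. Then h(Departed) = 1 and h(Junior) = 0. By first-step analysis:
h(Manager) = 0.2·h(Manager) + 0.2·0 + 0.45·h(Senior) + 0.15·1
h(Senior) = 0.2·h(Manager) + 0.2·0 + 0.35·h(Senior) + 0.25·1
Solving: h(Manager) = 0.4884, h(Senior) = 0.5349.
Starting from Senior, the probability is 0.5349.

0.5349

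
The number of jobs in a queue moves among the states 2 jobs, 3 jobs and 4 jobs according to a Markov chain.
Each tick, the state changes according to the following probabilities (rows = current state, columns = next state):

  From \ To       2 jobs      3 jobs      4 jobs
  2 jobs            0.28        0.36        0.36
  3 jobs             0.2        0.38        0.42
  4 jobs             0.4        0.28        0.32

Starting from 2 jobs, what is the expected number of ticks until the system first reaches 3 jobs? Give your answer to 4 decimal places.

3.0093

Let t(s) be the expected number of ticks to first reach 3 jobs from state s, with t(3 jobs) = 0. Conditioning on the first tick:
t(2 jobs) = 1 + 0.28·t(2 jobs) + 0.36·t(4 jobs)
t(4 jobs) = 1 + 0.4·t(2 jobs) + 0.32·t(4 jobs)
Solving: t(2 jobs) = 3.0093, t(4 jobs) = 3.2407.
Expected ticks from 2 jobs to 3 jobs: 3.0093.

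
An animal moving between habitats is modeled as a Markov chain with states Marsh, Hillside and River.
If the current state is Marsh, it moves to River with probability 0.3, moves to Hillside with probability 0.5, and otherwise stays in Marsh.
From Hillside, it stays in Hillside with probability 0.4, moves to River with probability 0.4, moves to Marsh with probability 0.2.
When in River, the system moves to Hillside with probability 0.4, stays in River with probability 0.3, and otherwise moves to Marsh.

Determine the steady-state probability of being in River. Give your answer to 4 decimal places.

Let the stationary distribution be π with π = πP and π_1 + π_2 + π_3 = 1.
π_1 = 0.2·π_1 + 0.2·π_2 + 0.3·π_3
π_2 = 0.5·π_1 + 0.4·π_2 + 0.4·π_3
Solving with the normalization constraint gives π = (0.2342, 0.4234, 0.3423).
So the stationary probability of River is 0.3423.

0.3423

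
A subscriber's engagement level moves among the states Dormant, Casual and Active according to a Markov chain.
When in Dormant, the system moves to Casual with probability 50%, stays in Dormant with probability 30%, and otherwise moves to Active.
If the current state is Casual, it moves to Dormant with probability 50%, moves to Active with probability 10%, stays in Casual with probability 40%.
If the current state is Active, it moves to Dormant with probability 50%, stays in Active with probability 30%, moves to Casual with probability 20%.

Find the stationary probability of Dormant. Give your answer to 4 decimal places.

0.4167

Let the stationary distribution be π with π = πP and π_1 + π_2 + π_3 = 1.
π_1 = 0.3·π_1 + 0.5·π_2 + 0.5·π_3
π_2 = 0.5·π_1 + 0.4·π_2 + 0.2·π_3
Solving with the normalization constraint gives π = (0.4167, 0.4063, 0.1771).
So the stationary probability of Dormant is 0.4167.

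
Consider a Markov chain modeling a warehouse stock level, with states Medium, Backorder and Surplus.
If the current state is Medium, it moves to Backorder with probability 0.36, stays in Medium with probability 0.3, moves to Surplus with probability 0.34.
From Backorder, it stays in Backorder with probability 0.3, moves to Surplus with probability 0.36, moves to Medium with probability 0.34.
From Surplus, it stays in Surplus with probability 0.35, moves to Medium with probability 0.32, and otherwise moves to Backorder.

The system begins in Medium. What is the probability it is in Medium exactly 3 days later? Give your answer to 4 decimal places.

0.3201

Propagate the distribution vector 3 days from Medium.
After 0 days: (1.0000, 0.0000, 0.0000)
After 1 day: (0.3000, 0.3600, 0.3400)
After 2 days: (0.3212, 0.3282, 0.3506)
After 3 days: (0.3201, 0.3298, 0.3501)
P(in Medium after 3 days) = 0.3201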